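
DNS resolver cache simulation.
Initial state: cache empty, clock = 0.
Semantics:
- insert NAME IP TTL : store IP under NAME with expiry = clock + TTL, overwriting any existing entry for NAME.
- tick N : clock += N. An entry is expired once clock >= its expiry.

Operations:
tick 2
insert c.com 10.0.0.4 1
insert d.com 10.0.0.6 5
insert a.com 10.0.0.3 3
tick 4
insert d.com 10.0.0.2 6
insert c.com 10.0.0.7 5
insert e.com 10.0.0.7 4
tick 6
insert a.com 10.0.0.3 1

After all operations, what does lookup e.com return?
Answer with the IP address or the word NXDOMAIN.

Answer: NXDOMAIN

Derivation:
Op 1: tick 2 -> clock=2.
Op 2: insert c.com -> 10.0.0.4 (expiry=2+1=3). clock=2
Op 3: insert d.com -> 10.0.0.6 (expiry=2+5=7). clock=2
Op 4: insert a.com -> 10.0.0.3 (expiry=2+3=5). clock=2
Op 5: tick 4 -> clock=6. purged={a.com,c.com}
Op 6: insert d.com -> 10.0.0.2 (expiry=6+6=12). clock=6
Op 7: insert c.com -> 10.0.0.7 (expiry=6+5=11). clock=6
Op 8: insert e.com -> 10.0.0.7 (expiry=6+4=10). clock=6
Op 9: tick 6 -> clock=12. purged={c.com,d.com,e.com}
Op 10: insert a.com -> 10.0.0.3 (expiry=12+1=13). clock=12
lookup e.com: not in cache (expired or never inserted)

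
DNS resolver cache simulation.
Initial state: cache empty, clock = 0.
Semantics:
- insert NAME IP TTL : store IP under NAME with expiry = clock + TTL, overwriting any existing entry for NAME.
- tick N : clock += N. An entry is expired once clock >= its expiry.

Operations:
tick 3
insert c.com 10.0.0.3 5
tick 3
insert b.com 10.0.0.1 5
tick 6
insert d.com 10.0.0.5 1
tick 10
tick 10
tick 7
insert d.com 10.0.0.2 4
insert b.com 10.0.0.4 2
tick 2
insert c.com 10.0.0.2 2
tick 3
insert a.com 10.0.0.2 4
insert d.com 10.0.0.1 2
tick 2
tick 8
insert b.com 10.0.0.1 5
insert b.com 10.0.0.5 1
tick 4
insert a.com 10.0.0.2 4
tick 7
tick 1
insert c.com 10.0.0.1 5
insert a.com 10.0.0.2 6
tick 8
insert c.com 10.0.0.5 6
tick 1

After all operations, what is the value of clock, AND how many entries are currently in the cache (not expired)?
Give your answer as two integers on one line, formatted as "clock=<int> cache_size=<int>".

Answer: clock=75 cache_size=1

Derivation:
Op 1: tick 3 -> clock=3.
Op 2: insert c.com -> 10.0.0.3 (expiry=3+5=8). clock=3
Op 3: tick 3 -> clock=6.
Op 4: insert b.com -> 10.0.0.1 (expiry=6+5=11). clock=6
Op 5: tick 6 -> clock=12. purged={b.com,c.com}
Op 6: insert d.com -> 10.0.0.5 (expiry=12+1=13). clock=12
Op 7: tick 10 -> clock=22. purged={d.com}
Op 8: tick 10 -> clock=32.
Op 9: tick 7 -> clock=39.
Op 10: insert d.com -> 10.0.0.2 (expiry=39+4=43). clock=39
Op 11: insert b.com -> 10.0.0.4 (expiry=39+2=41). clock=39
Op 12: tick 2 -> clock=41. purged={b.com}
Op 13: insert c.com -> 10.0.0.2 (expiry=41+2=43). clock=41
Op 14: tick 3 -> clock=44. purged={c.com,d.com}
Op 15: insert a.com -> 10.0.0.2 (expiry=44+4=48). clock=44
Op 16: insert d.com -> 10.0.0.1 (expiry=44+2=46). clock=44
Op 17: tick 2 -> clock=46. purged={d.com}
Op 18: tick 8 -> clock=54. purged={a.com}
Op 19: insert b.com -> 10.0.0.1 (expiry=54+5=59). clock=54
Op 20: insert b.com -> 10.0.0.5 (expiry=54+1=55). clock=54
Op 21: tick 4 -> clock=58. purged={b.com}
Op 22: insert a.com -> 10.0.0.2 (expiry=58+4=62). clock=58
Op 23: tick 7 -> clock=65. purged={a.com}
Op 24: tick 1 -> clock=66.
Op 25: insert c.com -> 10.0.0.1 (expiry=66+5=71). clock=66
Op 26: insert a.com -> 10.0.0.2 (expiry=66+6=72). clock=66
Op 27: tick 8 -> clock=74. purged={a.com,c.com}
Op 28: insert c.com -> 10.0.0.5 (expiry=74+6=80). clock=74
Op 29: tick 1 -> clock=75.
Final clock = 75
Final cache (unexpired): {c.com} -> size=1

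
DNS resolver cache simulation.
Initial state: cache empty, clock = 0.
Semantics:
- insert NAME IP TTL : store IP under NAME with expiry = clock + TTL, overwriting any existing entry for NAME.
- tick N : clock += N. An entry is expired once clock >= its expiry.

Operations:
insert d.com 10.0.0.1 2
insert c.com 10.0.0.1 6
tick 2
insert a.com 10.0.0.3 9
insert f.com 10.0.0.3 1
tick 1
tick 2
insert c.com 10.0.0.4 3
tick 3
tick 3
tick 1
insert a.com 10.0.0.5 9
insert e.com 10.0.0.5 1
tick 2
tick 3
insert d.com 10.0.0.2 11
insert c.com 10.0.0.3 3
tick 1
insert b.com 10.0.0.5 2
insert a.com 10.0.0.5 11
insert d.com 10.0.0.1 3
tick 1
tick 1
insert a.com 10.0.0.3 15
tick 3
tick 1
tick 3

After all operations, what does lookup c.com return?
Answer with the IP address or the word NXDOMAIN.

Answer: NXDOMAIN

Derivation:
Op 1: insert d.com -> 10.0.0.1 (expiry=0+2=2). clock=0
Op 2: insert c.com -> 10.0.0.1 (expiry=0+6=6). clock=0
Op 3: tick 2 -> clock=2. purged={d.com}
Op 4: insert a.com -> 10.0.0.3 (expiry=2+9=11). clock=2
Op 5: insert f.com -> 10.0.0.3 (expiry=2+1=3). clock=2
Op 6: tick 1 -> clock=3. purged={f.com}
Op 7: tick 2 -> clock=5.
Op 8: insert c.com -> 10.0.0.4 (expiry=5+3=8). clock=5
Op 9: tick 3 -> clock=8. purged={c.com}
Op 10: tick 3 -> clock=11. purged={a.com}
Op 11: tick 1 -> clock=12.
Op 12: insert a.com -> 10.0.0.5 (expiry=12+9=21). clock=12
Op 13: insert e.com -> 10.0.0.5 (expiry=12+1=13). clock=12
Op 14: tick 2 -> clock=14. purged={e.com}
Op 15: tick 3 -> clock=17.
Op 16: insert d.com -> 10.0.0.2 (expiry=17+11=28). clock=17
Op 17: insert c.com -> 10.0.0.3 (expiry=17+3=20). clock=17
Op 18: tick 1 -> clock=18.
Op 19: insert b.com -> 10.0.0.5 (expiry=18+2=20). clock=18
Op 20: insert a.com -> 10.0.0.5 (expiry=18+11=29). clock=18
Op 21: insert d.com -> 10.0.0.1 (expiry=18+3=21). clock=18
Op 22: tick 1 -> clock=19.
Op 23: tick 1 -> clock=20. purged={b.com,c.com}
Op 24: insert a.com -> 10.0.0.3 (expiry=20+15=35). clock=20
Op 25: tick 3 -> clock=23. purged={d.com}
Op 26: tick 1 -> clock=24.
Op 27: tick 3 -> clock=27.
lookup c.com: not in cache (expired or never inserted)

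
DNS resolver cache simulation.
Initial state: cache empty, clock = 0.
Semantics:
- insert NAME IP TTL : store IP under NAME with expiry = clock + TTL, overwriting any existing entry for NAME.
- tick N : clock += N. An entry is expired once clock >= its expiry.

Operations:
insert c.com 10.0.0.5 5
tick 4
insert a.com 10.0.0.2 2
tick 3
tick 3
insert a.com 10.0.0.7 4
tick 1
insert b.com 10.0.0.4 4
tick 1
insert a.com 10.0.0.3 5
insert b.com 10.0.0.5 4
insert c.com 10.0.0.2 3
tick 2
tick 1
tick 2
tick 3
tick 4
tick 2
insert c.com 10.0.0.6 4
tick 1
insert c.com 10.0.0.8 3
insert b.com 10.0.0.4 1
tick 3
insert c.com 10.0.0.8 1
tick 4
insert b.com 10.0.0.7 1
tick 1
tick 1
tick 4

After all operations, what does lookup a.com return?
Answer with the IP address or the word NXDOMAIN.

Answer: NXDOMAIN

Derivation:
Op 1: insert c.com -> 10.0.0.5 (expiry=0+5=5). clock=0
Op 2: tick 4 -> clock=4.
Op 3: insert a.com -> 10.0.0.2 (expiry=4+2=6). clock=4
Op 4: tick 3 -> clock=7. purged={a.com,c.com}
Op 5: tick 3 -> clock=10.
Op 6: insert a.com -> 10.0.0.7 (expiry=10+4=14). clock=10
Op 7: tick 1 -> clock=11.
Op 8: insert b.com -> 10.0.0.4 (expiry=11+4=15). clock=11
Op 9: tick 1 -> clock=12.
Op 10: insert a.com -> 10.0.0.3 (expiry=12+5=17). clock=12
Op 11: insert b.com -> 10.0.0.5 (expiry=12+4=16). clock=12
Op 12: insert c.com -> 10.0.0.2 (expiry=12+3=15). clock=12
Op 13: tick 2 -> clock=14.
Op 14: tick 1 -> clock=15. purged={c.com}
Op 15: tick 2 -> clock=17. purged={a.com,b.com}
Op 16: tick 3 -> clock=20.
Op 17: tick 4 -> clock=24.
Op 18: tick 2 -> clock=26.
Op 19: insert c.com -> 10.0.0.6 (expiry=26+4=30). clock=26
Op 20: tick 1 -> clock=27.
Op 21: insert c.com -> 10.0.0.8 (expiry=27+3=30). clock=27
Op 22: insert b.com -> 10.0.0.4 (expiry=27+1=28). clock=27
Op 23: tick 3 -> clock=30. purged={b.com,c.com}
Op 24: insert c.com -> 10.0.0.8 (expiry=30+1=31). clock=30
Op 25: tick 4 -> clock=34. purged={c.com}
Op 26: insert b.com -> 10.0.0.7 (expiry=34+1=35). clock=34
Op 27: tick 1 -> clock=35. purged={b.com}
Op 28: tick 1 -> clock=36.
Op 29: tick 4 -> clock=40.
lookup a.com: not in cache (expired or never inserted)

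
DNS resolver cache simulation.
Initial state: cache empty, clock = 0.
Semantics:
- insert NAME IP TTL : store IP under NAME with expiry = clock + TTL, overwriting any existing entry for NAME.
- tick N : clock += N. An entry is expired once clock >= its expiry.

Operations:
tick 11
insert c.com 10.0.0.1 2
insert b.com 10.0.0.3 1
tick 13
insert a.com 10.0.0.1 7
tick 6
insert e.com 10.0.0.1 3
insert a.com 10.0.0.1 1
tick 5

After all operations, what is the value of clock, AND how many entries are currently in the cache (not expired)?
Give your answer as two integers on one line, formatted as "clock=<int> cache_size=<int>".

Answer: clock=35 cache_size=0

Derivation:
Op 1: tick 11 -> clock=11.
Op 2: insert c.com -> 10.0.0.1 (expiry=11+2=13). clock=11
Op 3: insert b.com -> 10.0.0.3 (expiry=11+1=12). clock=11
Op 4: tick 13 -> clock=24. purged={b.com,c.com}
Op 5: insert a.com -> 10.0.0.1 (expiry=24+7=31). clock=24
Op 6: tick 6 -> clock=30.
Op 7: insert e.com -> 10.0.0.1 (expiry=30+3=33). clock=30
Op 8: insert a.com -> 10.0.0.1 (expiry=30+1=31). clock=30
Op 9: tick 5 -> clock=35. purged={a.com,e.com}
Final clock = 35
Final cache (unexpired): {} -> size=0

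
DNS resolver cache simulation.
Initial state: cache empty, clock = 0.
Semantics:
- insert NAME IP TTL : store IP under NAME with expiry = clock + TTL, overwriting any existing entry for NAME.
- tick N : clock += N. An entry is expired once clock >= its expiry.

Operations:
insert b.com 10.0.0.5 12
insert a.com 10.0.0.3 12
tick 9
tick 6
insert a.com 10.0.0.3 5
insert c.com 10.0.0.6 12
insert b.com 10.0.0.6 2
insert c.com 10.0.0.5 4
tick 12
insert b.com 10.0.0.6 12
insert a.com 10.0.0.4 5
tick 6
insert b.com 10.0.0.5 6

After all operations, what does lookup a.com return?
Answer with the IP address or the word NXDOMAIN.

Op 1: insert b.com -> 10.0.0.5 (expiry=0+12=12). clock=0
Op 2: insert a.com -> 10.0.0.3 (expiry=0+12=12). clock=0
Op 3: tick 9 -> clock=9.
Op 4: tick 6 -> clock=15. purged={a.com,b.com}
Op 5: insert a.com -> 10.0.0.3 (expiry=15+5=20). clock=15
Op 6: insert c.com -> 10.0.0.6 (expiry=15+12=27). clock=15
Op 7: insert b.com -> 10.0.0.6 (expiry=15+2=17). clock=15
Op 8: insert c.com -> 10.0.0.5 (expiry=15+4=19). clock=15
Op 9: tick 12 -> clock=27. purged={a.com,b.com,c.com}
Op 10: insert b.com -> 10.0.0.6 (expiry=27+12=39). clock=27
Op 11: insert a.com -> 10.0.0.4 (expiry=27+5=32). clock=27
Op 12: tick 6 -> clock=33. purged={a.com}
Op 13: insert b.com -> 10.0.0.5 (expiry=33+6=39). clock=33
lookup a.com: not in cache (expired or never inserted)

Answer: NXDOMAIN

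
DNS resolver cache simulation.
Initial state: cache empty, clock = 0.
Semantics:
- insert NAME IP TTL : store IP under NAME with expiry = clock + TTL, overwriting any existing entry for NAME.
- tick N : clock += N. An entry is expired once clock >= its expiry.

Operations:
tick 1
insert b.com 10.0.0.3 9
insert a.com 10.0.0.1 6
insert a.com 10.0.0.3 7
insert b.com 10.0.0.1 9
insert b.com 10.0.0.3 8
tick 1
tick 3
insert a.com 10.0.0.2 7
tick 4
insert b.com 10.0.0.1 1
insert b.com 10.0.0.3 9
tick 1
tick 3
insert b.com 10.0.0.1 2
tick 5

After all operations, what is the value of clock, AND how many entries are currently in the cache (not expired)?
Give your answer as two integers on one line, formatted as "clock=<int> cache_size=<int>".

Op 1: tick 1 -> clock=1.
Op 2: insert b.com -> 10.0.0.3 (expiry=1+9=10). clock=1
Op 3: insert a.com -> 10.0.0.1 (expiry=1+6=7). clock=1
Op 4: insert a.com -> 10.0.0.3 (expiry=1+7=8). clock=1
Op 5: insert b.com -> 10.0.0.1 (expiry=1+9=10). clock=1
Op 6: insert b.com -> 10.0.0.3 (expiry=1+8=9). clock=1
Op 7: tick 1 -> clock=2.
Op 8: tick 3 -> clock=5.
Op 9: insert a.com -> 10.0.0.2 (expiry=5+7=12). clock=5
Op 10: tick 4 -> clock=9. purged={b.com}
Op 11: insert b.com -> 10.0.0.1 (expiry=9+1=10). clock=9
Op 12: insert b.com -> 10.0.0.3 (expiry=9+9=18). clock=9
Op 13: tick 1 -> clock=10.
Op 14: tick 3 -> clock=13. purged={a.com}
Op 15: insert b.com -> 10.0.0.1 (expiry=13+2=15). clock=13
Op 16: tick 5 -> clock=18. purged={b.com}
Final clock = 18
Final cache (unexpired): {} -> size=0

Answer: clock=18 cache_size=0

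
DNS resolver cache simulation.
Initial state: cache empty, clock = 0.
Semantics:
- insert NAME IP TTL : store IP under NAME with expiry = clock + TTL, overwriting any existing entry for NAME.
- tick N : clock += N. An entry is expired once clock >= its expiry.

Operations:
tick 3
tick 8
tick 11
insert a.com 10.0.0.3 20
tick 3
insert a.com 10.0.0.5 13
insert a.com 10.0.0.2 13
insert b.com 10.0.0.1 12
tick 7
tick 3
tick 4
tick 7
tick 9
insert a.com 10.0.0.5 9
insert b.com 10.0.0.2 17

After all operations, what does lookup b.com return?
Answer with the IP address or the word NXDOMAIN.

Answer: 10.0.0.2

Derivation:
Op 1: tick 3 -> clock=3.
Op 2: tick 8 -> clock=11.
Op 3: tick 11 -> clock=22.
Op 4: insert a.com -> 10.0.0.3 (expiry=22+20=42). clock=22
Op 5: tick 3 -> clock=25.
Op 6: insert a.com -> 10.0.0.5 (expiry=25+13=38). clock=25
Op 7: insert a.com -> 10.0.0.2 (expiry=25+13=38). clock=25
Op 8: insert b.com -> 10.0.0.1 (expiry=25+12=37). clock=25
Op 9: tick 7 -> clock=32.
Op 10: tick 3 -> clock=35.
Op 11: tick 4 -> clock=39. purged={a.com,b.com}
Op 12: tick 7 -> clock=46.
Op 13: tick 9 -> clock=55.
Op 14: insert a.com -> 10.0.0.5 (expiry=55+9=64). clock=55
Op 15: insert b.com -> 10.0.0.2 (expiry=55+17=72). clock=55
lookup b.com: present, ip=10.0.0.2 expiry=72 > clock=55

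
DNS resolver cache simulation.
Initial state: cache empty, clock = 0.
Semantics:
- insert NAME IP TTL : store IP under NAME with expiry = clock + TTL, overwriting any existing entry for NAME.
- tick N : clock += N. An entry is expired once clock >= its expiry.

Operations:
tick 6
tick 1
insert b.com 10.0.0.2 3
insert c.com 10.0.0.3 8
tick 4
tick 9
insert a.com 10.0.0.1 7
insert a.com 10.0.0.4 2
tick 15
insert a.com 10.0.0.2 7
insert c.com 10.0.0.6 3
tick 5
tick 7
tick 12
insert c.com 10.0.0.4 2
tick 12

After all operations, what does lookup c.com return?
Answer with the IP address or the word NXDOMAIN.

Answer: NXDOMAIN

Derivation:
Op 1: tick 6 -> clock=6.
Op 2: tick 1 -> clock=7.
Op 3: insert b.com -> 10.0.0.2 (expiry=7+3=10). clock=7
Op 4: insert c.com -> 10.0.0.3 (expiry=7+8=15). clock=7
Op 5: tick 4 -> clock=11. purged={b.com}
Op 6: tick 9 -> clock=20. purged={c.com}
Op 7: insert a.com -> 10.0.0.1 (expiry=20+7=27). clock=20
Op 8: insert a.com -> 10.0.0.4 (expiry=20+2=22). clock=20
Op 9: tick 15 -> clock=35. purged={a.com}
Op 10: insert a.com -> 10.0.0.2 (expiry=35+7=42). clock=35
Op 11: insert c.com -> 10.0.0.6 (expiry=35+3=38). clock=35
Op 12: tick 5 -> clock=40. purged={c.com}
Op 13: tick 7 -> clock=47. purged={a.com}
Op 14: tick 12 -> clock=59.
Op 15: insert c.com -> 10.0.0.4 (expiry=59+2=61). clock=59
Op 16: tick 12 -> clock=71. purged={c.com}
lookup c.com: not in cache (expired or never inserted)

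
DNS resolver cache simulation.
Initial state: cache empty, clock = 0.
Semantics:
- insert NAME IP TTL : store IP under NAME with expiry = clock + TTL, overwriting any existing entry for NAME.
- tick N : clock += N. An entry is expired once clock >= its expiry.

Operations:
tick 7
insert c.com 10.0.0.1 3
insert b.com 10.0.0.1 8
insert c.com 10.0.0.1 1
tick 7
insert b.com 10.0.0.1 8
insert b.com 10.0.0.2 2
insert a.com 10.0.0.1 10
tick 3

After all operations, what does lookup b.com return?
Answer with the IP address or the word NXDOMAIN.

Op 1: tick 7 -> clock=7.
Op 2: insert c.com -> 10.0.0.1 (expiry=7+3=10). clock=7
Op 3: insert b.com -> 10.0.0.1 (expiry=7+8=15). clock=7
Op 4: insert c.com -> 10.0.0.1 (expiry=7+1=8). clock=7
Op 5: tick 7 -> clock=14. purged={c.com}
Op 6: insert b.com -> 10.0.0.1 (expiry=14+8=22). clock=14
Op 7: insert b.com -> 10.0.0.2 (expiry=14+2=16). clock=14
Op 8: insert a.com -> 10.0.0.1 (expiry=14+10=24). clock=14
Op 9: tick 3 -> clock=17. purged={b.com}
lookup b.com: not in cache (expired or never inserted)

Answer: NXDOMAIN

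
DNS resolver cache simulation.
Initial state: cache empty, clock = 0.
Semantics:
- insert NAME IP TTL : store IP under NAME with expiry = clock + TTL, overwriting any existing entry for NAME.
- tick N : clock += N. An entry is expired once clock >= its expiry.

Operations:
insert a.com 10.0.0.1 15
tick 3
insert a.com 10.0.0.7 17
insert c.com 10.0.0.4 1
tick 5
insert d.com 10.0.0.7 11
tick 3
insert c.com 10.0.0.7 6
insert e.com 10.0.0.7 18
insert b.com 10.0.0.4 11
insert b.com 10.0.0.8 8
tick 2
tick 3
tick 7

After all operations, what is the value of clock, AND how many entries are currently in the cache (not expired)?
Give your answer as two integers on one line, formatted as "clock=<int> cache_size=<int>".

Answer: clock=23 cache_size=1

Derivation:
Op 1: insert a.com -> 10.0.0.1 (expiry=0+15=15). clock=0
Op 2: tick 3 -> clock=3.
Op 3: insert a.com -> 10.0.0.7 (expiry=3+17=20). clock=3
Op 4: insert c.com -> 10.0.0.4 (expiry=3+1=4). clock=3
Op 5: tick 5 -> clock=8. purged={c.com}
Op 6: insert d.com -> 10.0.0.7 (expiry=8+11=19). clock=8
Op 7: tick 3 -> clock=11.
Op 8: insert c.com -> 10.0.0.7 (expiry=11+6=17). clock=11
Op 9: insert e.com -> 10.0.0.7 (expiry=11+18=29). clock=11
Op 10: insert b.com -> 10.0.0.4 (expiry=11+11=22). clock=11
Op 11: insert b.com -> 10.0.0.8 (expiry=11+8=19). clock=11
Op 12: tick 2 -> clock=13.
Op 13: tick 3 -> clock=16.
Op 14: tick 7 -> clock=23. purged={a.com,b.com,c.com,d.com}
Final clock = 23
Final cache (unexpired): {e.com} -> size=1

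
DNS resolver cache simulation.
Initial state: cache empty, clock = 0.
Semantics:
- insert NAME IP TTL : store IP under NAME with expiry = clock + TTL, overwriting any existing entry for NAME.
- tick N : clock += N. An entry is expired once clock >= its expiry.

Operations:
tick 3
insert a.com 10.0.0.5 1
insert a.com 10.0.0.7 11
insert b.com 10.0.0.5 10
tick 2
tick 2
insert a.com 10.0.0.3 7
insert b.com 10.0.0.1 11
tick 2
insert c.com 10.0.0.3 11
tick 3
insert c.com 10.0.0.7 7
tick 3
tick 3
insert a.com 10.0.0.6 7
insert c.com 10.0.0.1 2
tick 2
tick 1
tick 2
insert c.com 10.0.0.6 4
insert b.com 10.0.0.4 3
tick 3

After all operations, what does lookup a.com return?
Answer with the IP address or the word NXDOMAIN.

Answer: NXDOMAIN

Derivation:
Op 1: tick 3 -> clock=3.
Op 2: insert a.com -> 10.0.0.5 (expiry=3+1=4). clock=3
Op 3: insert a.com -> 10.0.0.7 (expiry=3+11=14). clock=3
Op 4: insert b.com -> 10.0.0.5 (expiry=3+10=13). clock=3
Op 5: tick 2 -> clock=5.
Op 6: tick 2 -> clock=7.
Op 7: insert a.com -> 10.0.0.3 (expiry=7+7=14). clock=7
Op 8: insert b.com -> 10.0.0.1 (expiry=7+11=18). clock=7
Op 9: tick 2 -> clock=9.
Op 10: insert c.com -> 10.0.0.3 (expiry=9+11=20). clock=9
Op 11: tick 3 -> clock=12.
Op 12: insert c.com -> 10.0.0.7 (expiry=12+7=19). clock=12
Op 13: tick 3 -> clock=15. purged={a.com}
Op 14: tick 3 -> clock=18. purged={b.com}
Op 15: insert a.com -> 10.0.0.6 (expiry=18+7=25). clock=18
Op 16: insert c.com -> 10.0.0.1 (expiry=18+2=20). clock=18
Op 17: tick 2 -> clock=20. purged={c.com}
Op 18: tick 1 -> clock=21.
Op 19: tick 2 -> clock=23.
Op 20: insert c.com -> 10.0.0.6 (expiry=23+4=27). clock=23
Op 21: insert b.com -> 10.0.0.4 (expiry=23+3=26). clock=23
Op 22: tick 3 -> clock=26. purged={a.com,b.com}
lookup a.com: not in cache (expired or never inserted)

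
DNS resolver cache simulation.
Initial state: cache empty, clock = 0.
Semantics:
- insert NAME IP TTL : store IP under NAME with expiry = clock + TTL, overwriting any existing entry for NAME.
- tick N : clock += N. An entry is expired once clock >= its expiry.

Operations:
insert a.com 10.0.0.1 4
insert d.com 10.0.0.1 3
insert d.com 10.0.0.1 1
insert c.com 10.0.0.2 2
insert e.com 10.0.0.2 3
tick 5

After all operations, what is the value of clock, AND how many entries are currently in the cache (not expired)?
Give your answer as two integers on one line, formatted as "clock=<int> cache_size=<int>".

Answer: clock=5 cache_size=0

Derivation:
Op 1: insert a.com -> 10.0.0.1 (expiry=0+4=4). clock=0
Op 2: insert d.com -> 10.0.0.1 (expiry=0+3=3). clock=0
Op 3: insert d.com -> 10.0.0.1 (expiry=0+1=1). clock=0
Op 4: insert c.com -> 10.0.0.2 (expiry=0+2=2). clock=0
Op 5: insert e.com -> 10.0.0.2 (expiry=0+3=3). clock=0
Op 6: tick 5 -> clock=5. purged={a.com,c.com,d.com,e.com}
Final clock = 5
Final cache (unexpired): {} -> size=0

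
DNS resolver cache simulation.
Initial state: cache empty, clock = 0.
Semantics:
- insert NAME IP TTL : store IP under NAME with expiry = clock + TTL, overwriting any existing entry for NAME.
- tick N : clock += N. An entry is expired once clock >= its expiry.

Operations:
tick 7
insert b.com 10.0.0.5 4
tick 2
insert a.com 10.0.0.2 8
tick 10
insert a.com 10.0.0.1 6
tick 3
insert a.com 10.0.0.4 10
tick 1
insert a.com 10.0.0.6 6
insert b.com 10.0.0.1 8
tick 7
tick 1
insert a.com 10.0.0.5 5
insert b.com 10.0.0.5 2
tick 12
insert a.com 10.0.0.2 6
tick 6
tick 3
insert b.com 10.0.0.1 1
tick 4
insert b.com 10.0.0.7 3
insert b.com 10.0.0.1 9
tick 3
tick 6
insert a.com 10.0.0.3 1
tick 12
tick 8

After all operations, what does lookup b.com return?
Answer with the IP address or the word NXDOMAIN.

Answer: NXDOMAIN

Derivation:
Op 1: tick 7 -> clock=7.
Op 2: insert b.com -> 10.0.0.5 (expiry=7+4=11). clock=7
Op 3: tick 2 -> clock=9.
Op 4: insert a.com -> 10.0.0.2 (expiry=9+8=17). clock=9
Op 5: tick 10 -> clock=19. purged={a.com,b.com}
Op 6: insert a.com -> 10.0.0.1 (expiry=19+6=25). clock=19
Op 7: tick 3 -> clock=22.
Op 8: insert a.com -> 10.0.0.4 (expiry=22+10=32). clock=22
Op 9: tick 1 -> clock=23.
Op 10: insert a.com -> 10.0.0.6 (expiry=23+6=29). clock=23
Op 11: insert b.com -> 10.0.0.1 (expiry=23+8=31). clock=23
Op 12: tick 7 -> clock=30. purged={a.com}
Op 13: tick 1 -> clock=31. purged={b.com}
Op 14: insert a.com -> 10.0.0.5 (expiry=31+5=36). clock=31
Op 15: insert b.com -> 10.0.0.5 (expiry=31+2=33). clock=31
Op 16: tick 12 -> clock=43. purged={a.com,b.com}
Op 17: insert a.com -> 10.0.0.2 (expiry=43+6=49). clock=43
Op 18: tick 6 -> clock=49. purged={a.com}
Op 19: tick 3 -> clock=52.
Op 20: insert b.com -> 10.0.0.1 (expiry=52+1=53). clock=52
Op 21: tick 4 -> clock=56. purged={b.com}
Op 22: insert b.com -> 10.0.0.7 (expiry=56+3=59). clock=56
Op 23: insert b.com -> 10.0.0.1 (expiry=56+9=65). clock=56
Op 24: tick 3 -> clock=59.
Op 25: tick 6 -> clock=65. purged={b.com}
Op 26: insert a.com -> 10.0.0.3 (expiry=65+1=66). clock=65
Op 27: tick 12 -> clock=77. purged={a.com}
Op 28: tick 8 -> clock=85.
lookup b.com: not in cache (expired or never inserted)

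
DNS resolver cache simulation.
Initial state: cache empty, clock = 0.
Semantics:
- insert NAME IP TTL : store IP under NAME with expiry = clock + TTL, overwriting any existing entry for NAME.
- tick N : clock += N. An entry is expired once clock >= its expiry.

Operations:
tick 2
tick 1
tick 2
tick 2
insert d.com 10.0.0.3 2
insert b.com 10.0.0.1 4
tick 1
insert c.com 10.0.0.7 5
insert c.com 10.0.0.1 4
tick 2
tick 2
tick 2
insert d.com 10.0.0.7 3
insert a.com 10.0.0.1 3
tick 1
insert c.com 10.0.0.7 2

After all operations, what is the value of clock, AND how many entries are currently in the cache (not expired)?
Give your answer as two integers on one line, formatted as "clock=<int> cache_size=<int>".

Answer: clock=15 cache_size=3

Derivation:
Op 1: tick 2 -> clock=2.
Op 2: tick 1 -> clock=3.
Op 3: tick 2 -> clock=5.
Op 4: tick 2 -> clock=7.
Op 5: insert d.com -> 10.0.0.3 (expiry=7+2=9). clock=7
Op 6: insert b.com -> 10.0.0.1 (expiry=7+4=11). clock=7
Op 7: tick 1 -> clock=8.
Op 8: insert c.com -> 10.0.0.7 (expiry=8+5=13). clock=8
Op 9: insert c.com -> 10.0.0.1 (expiry=8+4=12). clock=8
Op 10: tick 2 -> clock=10. purged={d.com}
Op 11: tick 2 -> clock=12. purged={b.com,c.com}
Op 12: tick 2 -> clock=14.
Op 13: insert d.com -> 10.0.0.7 (expiry=14+3=17). clock=14
Op 14: insert a.com -> 10.0.0.1 (expiry=14+3=17). clock=14
Op 15: tick 1 -> clock=15.
Op 16: insert c.com -> 10.0.0.7 (expiry=15+2=17). clock=15
Final clock = 15
Final cache (unexpired): {a.com,c.com,d.com} -> size=3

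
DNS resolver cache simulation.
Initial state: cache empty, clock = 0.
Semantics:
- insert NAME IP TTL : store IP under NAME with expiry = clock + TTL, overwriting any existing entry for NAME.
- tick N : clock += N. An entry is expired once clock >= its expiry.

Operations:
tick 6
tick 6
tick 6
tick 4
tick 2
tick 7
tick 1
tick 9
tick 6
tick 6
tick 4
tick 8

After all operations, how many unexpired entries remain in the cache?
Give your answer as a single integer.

Answer: 0

Derivation:
Op 1: tick 6 -> clock=6.
Op 2: tick 6 -> clock=12.
Op 3: tick 6 -> clock=18.
Op 4: tick 4 -> clock=22.
Op 5: tick 2 -> clock=24.
Op 6: tick 7 -> clock=31.
Op 7: tick 1 -> clock=32.
Op 8: tick 9 -> clock=41.
Op 9: tick 6 -> clock=47.
Op 10: tick 6 -> clock=53.
Op 11: tick 4 -> clock=57.
Op 12: tick 8 -> clock=65.
Final cache (unexpired): {} -> size=0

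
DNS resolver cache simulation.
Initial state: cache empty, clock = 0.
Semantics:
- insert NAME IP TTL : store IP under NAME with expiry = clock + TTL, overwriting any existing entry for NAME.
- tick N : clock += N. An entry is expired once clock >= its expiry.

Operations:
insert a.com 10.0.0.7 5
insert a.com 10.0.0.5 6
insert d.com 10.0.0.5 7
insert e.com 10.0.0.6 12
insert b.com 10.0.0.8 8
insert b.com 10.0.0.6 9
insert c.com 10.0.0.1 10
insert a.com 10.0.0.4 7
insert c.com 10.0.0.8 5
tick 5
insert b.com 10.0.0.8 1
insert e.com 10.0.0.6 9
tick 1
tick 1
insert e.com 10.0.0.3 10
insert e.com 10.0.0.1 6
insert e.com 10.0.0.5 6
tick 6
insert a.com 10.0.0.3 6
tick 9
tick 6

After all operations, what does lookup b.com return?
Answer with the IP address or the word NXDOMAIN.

Op 1: insert a.com -> 10.0.0.7 (expiry=0+5=5). clock=0
Op 2: insert a.com -> 10.0.0.5 (expiry=0+6=6). clock=0
Op 3: insert d.com -> 10.0.0.5 (expiry=0+7=7). clock=0
Op 4: insert e.com -> 10.0.0.6 (expiry=0+12=12). clock=0
Op 5: insert b.com -> 10.0.0.8 (expiry=0+8=8). clock=0
Op 6: insert b.com -> 10.0.0.6 (expiry=0+9=9). clock=0
Op 7: insert c.com -> 10.0.0.1 (expiry=0+10=10). clock=0
Op 8: insert a.com -> 10.0.0.4 (expiry=0+7=7). clock=0
Op 9: insert c.com -> 10.0.0.8 (expiry=0+5=5). clock=0
Op 10: tick 5 -> clock=5. purged={c.com}
Op 11: insert b.com -> 10.0.0.8 (expiry=5+1=6). clock=5
Op 12: insert e.com -> 10.0.0.6 (expiry=5+9=14). clock=5
Op 13: tick 1 -> clock=6. purged={b.com}
Op 14: tick 1 -> clock=7. purged={a.com,d.com}
Op 15: insert e.com -> 10.0.0.3 (expiry=7+10=17). clock=7
Op 16: insert e.com -> 10.0.0.1 (expiry=7+6=13). clock=7
Op 17: insert e.com -> 10.0.0.5 (expiry=7+6=13). clock=7
Op 18: tick 6 -> clock=13. purged={e.com}
Op 19: insert a.com -> 10.0.0.3 (expiry=13+6=19). clock=13
Op 20: tick 9 -> clock=22. purged={a.com}
Op 21: tick 6 -> clock=28.
lookup b.com: not in cache (expired or never inserted)

Answer: NXDOMAIN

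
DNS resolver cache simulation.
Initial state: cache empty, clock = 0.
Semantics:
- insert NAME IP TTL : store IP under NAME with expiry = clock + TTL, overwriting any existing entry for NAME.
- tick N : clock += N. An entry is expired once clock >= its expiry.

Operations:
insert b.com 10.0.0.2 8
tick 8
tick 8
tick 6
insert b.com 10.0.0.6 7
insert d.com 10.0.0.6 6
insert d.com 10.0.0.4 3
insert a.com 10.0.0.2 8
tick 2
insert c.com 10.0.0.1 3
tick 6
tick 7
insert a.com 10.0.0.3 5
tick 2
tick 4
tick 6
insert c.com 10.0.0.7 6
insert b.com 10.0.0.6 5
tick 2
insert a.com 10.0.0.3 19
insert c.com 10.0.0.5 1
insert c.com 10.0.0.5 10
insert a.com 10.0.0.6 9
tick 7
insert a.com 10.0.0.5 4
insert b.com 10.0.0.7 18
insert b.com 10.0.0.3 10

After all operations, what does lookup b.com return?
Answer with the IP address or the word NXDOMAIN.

Answer: 10.0.0.3

Derivation:
Op 1: insert b.com -> 10.0.0.2 (expiry=0+8=8). clock=0
Op 2: tick 8 -> clock=8. purged={b.com}
Op 3: tick 8 -> clock=16.
Op 4: tick 6 -> clock=22.
Op 5: insert b.com -> 10.0.0.6 (expiry=22+7=29). clock=22
Op 6: insert d.com -> 10.0.0.6 (expiry=22+6=28). clock=22
Op 7: insert d.com -> 10.0.0.4 (expiry=22+3=25). clock=22
Op 8: insert a.com -> 10.0.0.2 (expiry=22+8=30). clock=22
Op 9: tick 2 -> clock=24.
Op 10: insert c.com -> 10.0.0.1 (expiry=24+3=27). clock=24
Op 11: tick 6 -> clock=30. purged={a.com,b.com,c.com,d.com}
Op 12: tick 7 -> clock=37.
Op 13: insert a.com -> 10.0.0.3 (expiry=37+5=42). clock=37
Op 14: tick 2 -> clock=39.
Op 15: tick 4 -> clock=43. purged={a.com}
Op 16: tick 6 -> clock=49.
Op 17: insert c.com -> 10.0.0.7 (expiry=49+6=55). clock=49
Op 18: insert b.com -> 10.0.0.6 (expiry=49+5=54). clock=49
Op 19: tick 2 -> clock=51.
Op 20: insert a.com -> 10.0.0.3 (expiry=51+19=70). clock=51
Op 21: insert c.com -> 10.0.0.5 (expiry=51+1=52). clock=51
Op 22: insert c.com -> 10.0.0.5 (expiry=51+10=61). clock=51
Op 23: insert a.com -> 10.0.0.6 (expiry=51+9=60). clock=51
Op 24: tick 7 -> clock=58. purged={b.com}
Op 25: insert a.com -> 10.0.0.5 (expiry=58+4=62). clock=58
Op 26: insert b.com -> 10.0.0.7 (expiry=58+18=76). clock=58
Op 27: insert b.com -> 10.0.0.3 (expiry=58+10=68). clock=58
lookup b.com: present, ip=10.0.0.3 expiry=68 > clock=58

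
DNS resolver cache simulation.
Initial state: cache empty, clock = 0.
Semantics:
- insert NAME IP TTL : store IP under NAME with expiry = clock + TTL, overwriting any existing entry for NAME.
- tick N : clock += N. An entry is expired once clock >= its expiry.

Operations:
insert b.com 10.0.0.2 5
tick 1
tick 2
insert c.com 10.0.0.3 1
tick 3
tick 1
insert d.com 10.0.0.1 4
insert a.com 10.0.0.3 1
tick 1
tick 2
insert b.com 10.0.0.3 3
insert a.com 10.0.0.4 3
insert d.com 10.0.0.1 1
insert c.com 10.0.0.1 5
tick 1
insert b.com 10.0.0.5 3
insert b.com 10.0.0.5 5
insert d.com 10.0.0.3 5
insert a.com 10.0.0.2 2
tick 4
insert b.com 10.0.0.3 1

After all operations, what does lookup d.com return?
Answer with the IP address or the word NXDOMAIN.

Op 1: insert b.com -> 10.0.0.2 (expiry=0+5=5). clock=0
Op 2: tick 1 -> clock=1.
Op 3: tick 2 -> clock=3.
Op 4: insert c.com -> 10.0.0.3 (expiry=3+1=4). clock=3
Op 5: tick 3 -> clock=6. purged={b.com,c.com}
Op 6: tick 1 -> clock=7.
Op 7: insert d.com -> 10.0.0.1 (expiry=7+4=11). clock=7
Op 8: insert a.com -> 10.0.0.3 (expiry=7+1=8). clock=7
Op 9: tick 1 -> clock=8. purged={a.com}
Op 10: tick 2 -> clock=10.
Op 11: insert b.com -> 10.0.0.3 (expiry=10+3=13). clock=10
Op 12: insert a.com -> 10.0.0.4 (expiry=10+3=13). clock=10
Op 13: insert d.com -> 10.0.0.1 (expiry=10+1=11). clock=10
Op 14: insert c.com -> 10.0.0.1 (expiry=10+5=15). clock=10
Op 15: tick 1 -> clock=11. purged={d.com}
Op 16: insert b.com -> 10.0.0.5 (expiry=11+3=14). clock=11
Op 17: insert b.com -> 10.0.0.5 (expiry=11+5=16). clock=11
Op 18: insert d.com -> 10.0.0.3 (expiry=11+5=16). clock=11
Op 19: insert a.com -> 10.0.0.2 (expiry=11+2=13). clock=11
Op 20: tick 4 -> clock=15. purged={a.com,c.com}
Op 21: insert b.com -> 10.0.0.3 (expiry=15+1=16). clock=15
lookup d.com: present, ip=10.0.0.3 expiry=16 > clock=15

Answer: 10.0.0.3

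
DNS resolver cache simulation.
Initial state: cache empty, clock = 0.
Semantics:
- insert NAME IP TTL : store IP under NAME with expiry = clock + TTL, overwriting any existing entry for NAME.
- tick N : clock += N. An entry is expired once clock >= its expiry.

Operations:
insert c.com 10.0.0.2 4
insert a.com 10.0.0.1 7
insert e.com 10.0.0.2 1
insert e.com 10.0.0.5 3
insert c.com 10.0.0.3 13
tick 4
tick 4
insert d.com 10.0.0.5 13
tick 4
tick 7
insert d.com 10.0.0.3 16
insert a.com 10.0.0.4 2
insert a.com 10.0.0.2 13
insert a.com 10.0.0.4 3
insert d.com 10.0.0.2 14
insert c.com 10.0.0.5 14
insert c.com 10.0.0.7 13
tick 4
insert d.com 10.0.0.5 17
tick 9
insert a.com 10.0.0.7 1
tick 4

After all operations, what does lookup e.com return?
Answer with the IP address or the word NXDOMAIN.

Op 1: insert c.com -> 10.0.0.2 (expiry=0+4=4). clock=0
Op 2: insert a.com -> 10.0.0.1 (expiry=0+7=7). clock=0
Op 3: insert e.com -> 10.0.0.2 (expiry=0+1=1). clock=0
Op 4: insert e.com -> 10.0.0.5 (expiry=0+3=3). clock=0
Op 5: insert c.com -> 10.0.0.3 (expiry=0+13=13). clock=0
Op 6: tick 4 -> clock=4. purged={e.com}
Op 7: tick 4 -> clock=8. purged={a.com}
Op 8: insert d.com -> 10.0.0.5 (expiry=8+13=21). clock=8
Op 9: tick 4 -> clock=12.
Op 10: tick 7 -> clock=19. purged={c.com}
Op 11: insert d.com -> 10.0.0.3 (expiry=19+16=35). clock=19
Op 12: insert a.com -> 10.0.0.4 (expiry=19+2=21). clock=19
Op 13: insert a.com -> 10.0.0.2 (expiry=19+13=32). clock=19
Op 14: insert a.com -> 10.0.0.4 (expiry=19+3=22). clock=19
Op 15: insert d.com -> 10.0.0.2 (expiry=19+14=33). clock=19
Op 16: insert c.com -> 10.0.0.5 (expiry=19+14=33). clock=19
Op 17: insert c.com -> 10.0.0.7 (expiry=19+13=32). clock=19
Op 18: tick 4 -> clock=23. purged={a.com}
Op 19: insert d.com -> 10.0.0.5 (expiry=23+17=40). clock=23
Op 20: tick 9 -> clock=32. purged={c.com}
Op 21: insert a.com -> 10.0.0.7 (expiry=32+1=33). clock=32
Op 22: tick 4 -> clock=36. purged={a.com}
lookup e.com: not in cache (expired or never inserted)

Answer: NXDOMAIN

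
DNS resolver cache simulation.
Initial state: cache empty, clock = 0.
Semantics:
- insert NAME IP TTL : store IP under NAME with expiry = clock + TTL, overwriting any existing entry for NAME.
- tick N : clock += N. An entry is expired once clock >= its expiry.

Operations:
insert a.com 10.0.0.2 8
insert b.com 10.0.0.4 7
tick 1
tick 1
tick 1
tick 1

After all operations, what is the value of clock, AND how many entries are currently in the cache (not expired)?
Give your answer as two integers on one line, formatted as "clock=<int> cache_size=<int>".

Answer: clock=4 cache_size=2

Derivation:
Op 1: insert a.com -> 10.0.0.2 (expiry=0+8=8). clock=0
Op 2: insert b.com -> 10.0.0.4 (expiry=0+7=7). clock=0
Op 3: tick 1 -> clock=1.
Op 4: tick 1 -> clock=2.
Op 5: tick 1 -> clock=3.
Op 6: tick 1 -> clock=4.
Final clock = 4
Final cache (unexpired): {a.com,b.com} -> size=2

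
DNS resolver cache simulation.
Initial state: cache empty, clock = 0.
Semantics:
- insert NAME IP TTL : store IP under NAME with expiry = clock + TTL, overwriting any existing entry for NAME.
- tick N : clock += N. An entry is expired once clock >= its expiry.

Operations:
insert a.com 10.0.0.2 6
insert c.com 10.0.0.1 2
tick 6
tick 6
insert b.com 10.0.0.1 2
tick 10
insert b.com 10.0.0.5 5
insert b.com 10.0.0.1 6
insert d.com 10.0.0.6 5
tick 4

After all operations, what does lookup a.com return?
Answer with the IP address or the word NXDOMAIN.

Op 1: insert a.com -> 10.0.0.2 (expiry=0+6=6). clock=0
Op 2: insert c.com -> 10.0.0.1 (expiry=0+2=2). clock=0
Op 3: tick 6 -> clock=6. purged={a.com,c.com}
Op 4: tick 6 -> clock=12.
Op 5: insert b.com -> 10.0.0.1 (expiry=12+2=14). clock=12
Op 6: tick 10 -> clock=22. purged={b.com}
Op 7: insert b.com -> 10.0.0.5 (expiry=22+5=27). clock=22
Op 8: insert b.com -> 10.0.0.1 (expiry=22+6=28). clock=22
Op 9: insert d.com -> 10.0.0.6 (expiry=22+5=27). clock=22
Op 10: tick 4 -> clock=26.
lookup a.com: not in cache (expired or never inserted)

Answer: NXDOMAIN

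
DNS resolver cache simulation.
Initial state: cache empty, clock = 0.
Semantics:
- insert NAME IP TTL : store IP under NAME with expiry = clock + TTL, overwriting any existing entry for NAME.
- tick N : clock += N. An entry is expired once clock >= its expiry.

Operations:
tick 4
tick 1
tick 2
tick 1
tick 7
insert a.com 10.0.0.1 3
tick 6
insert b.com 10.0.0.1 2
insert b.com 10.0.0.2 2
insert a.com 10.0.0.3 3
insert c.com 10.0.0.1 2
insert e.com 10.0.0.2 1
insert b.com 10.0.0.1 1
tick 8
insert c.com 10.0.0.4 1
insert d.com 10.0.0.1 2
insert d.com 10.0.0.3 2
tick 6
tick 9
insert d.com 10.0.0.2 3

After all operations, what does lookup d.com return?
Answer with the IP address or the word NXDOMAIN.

Op 1: tick 4 -> clock=4.
Op 2: tick 1 -> clock=5.
Op 3: tick 2 -> clock=7.
Op 4: tick 1 -> clock=8.
Op 5: tick 7 -> clock=15.
Op 6: insert a.com -> 10.0.0.1 (expiry=15+3=18). clock=15
Op 7: tick 6 -> clock=21. purged={a.com}
Op 8: insert b.com -> 10.0.0.1 (expiry=21+2=23). clock=21
Op 9: insert b.com -> 10.0.0.2 (expiry=21+2=23). clock=21
Op 10: insert a.com -> 10.0.0.3 (expiry=21+3=24). clock=21
Op 11: insert c.com -> 10.0.0.1 (expiry=21+2=23). clock=21
Op 12: insert e.com -> 10.0.0.2 (expiry=21+1=22). clock=21
Op 13: insert b.com -> 10.0.0.1 (expiry=21+1=22). clock=21
Op 14: tick 8 -> clock=29. purged={a.com,b.com,c.com,e.com}
Op 15: insert c.com -> 10.0.0.4 (expiry=29+1=30). clock=29
Op 16: insert d.com -> 10.0.0.1 (expiry=29+2=31). clock=29
Op 17: insert d.com -> 10.0.0.3 (expiry=29+2=31). clock=29
Op 18: tick 6 -> clock=35. purged={c.com,d.com}
Op 19: tick 9 -> clock=44.
Op 20: insert d.com -> 10.0.0.2 (expiry=44+3=47). clock=44
lookup d.com: present, ip=10.0.0.2 expiry=47 > clock=44

Answer: 10.0.0.2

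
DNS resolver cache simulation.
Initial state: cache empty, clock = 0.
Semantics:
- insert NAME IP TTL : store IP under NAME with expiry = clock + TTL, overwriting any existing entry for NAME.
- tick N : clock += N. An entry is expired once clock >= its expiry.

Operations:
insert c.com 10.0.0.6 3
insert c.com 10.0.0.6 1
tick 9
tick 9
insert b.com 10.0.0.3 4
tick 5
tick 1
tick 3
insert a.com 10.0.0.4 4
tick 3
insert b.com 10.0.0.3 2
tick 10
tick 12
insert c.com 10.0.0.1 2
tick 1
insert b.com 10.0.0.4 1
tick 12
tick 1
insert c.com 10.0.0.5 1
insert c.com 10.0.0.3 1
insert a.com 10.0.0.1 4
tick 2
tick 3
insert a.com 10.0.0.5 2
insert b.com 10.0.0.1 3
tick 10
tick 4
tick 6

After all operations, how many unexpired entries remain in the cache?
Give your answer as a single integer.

Op 1: insert c.com -> 10.0.0.6 (expiry=0+3=3). clock=0
Op 2: insert c.com -> 10.0.0.6 (expiry=0+1=1). clock=0
Op 3: tick 9 -> clock=9. purged={c.com}
Op 4: tick 9 -> clock=18.
Op 5: insert b.com -> 10.0.0.3 (expiry=18+4=22). clock=18
Op 6: tick 5 -> clock=23. purged={b.com}
Op 7: tick 1 -> clock=24.
Op 8: tick 3 -> clock=27.
Op 9: insert a.com -> 10.0.0.4 (expiry=27+4=31). clock=27
Op 10: tick 3 -> clock=30.
Op 11: insert b.com -> 10.0.0.3 (expiry=30+2=32). clock=30
Op 12: tick 10 -> clock=40. purged={a.com,b.com}
Op 13: tick 12 -> clock=52.
Op 14: insert c.com -> 10.0.0.1 (expiry=52+2=54). clock=52
Op 15: tick 1 -> clock=53.
Op 16: insert b.com -> 10.0.0.4 (expiry=53+1=54). clock=53
Op 17: tick 12 -> clock=65. purged={b.com,c.com}
Op 18: tick 1 -> clock=66.
Op 19: insert c.com -> 10.0.0.5 (expiry=66+1=67). clock=66
Op 20: insert c.com -> 10.0.0.3 (expiry=66+1=67). clock=66
Op 21: insert a.com -> 10.0.0.1 (expiry=66+4=70). clock=66
Op 22: tick 2 -> clock=68. purged={c.com}
Op 23: tick 3 -> clock=71. purged={a.com}
Op 24: insert a.com -> 10.0.0.5 (expiry=71+2=73). clock=71
Op 25: insert b.com -> 10.0.0.1 (expiry=71+3=74). clock=71
Op 26: tick 10 -> clock=81. purged={a.com,b.com}
Op 27: tick 4 -> clock=85.
Op 28: tick 6 -> clock=91.
Final cache (unexpired): {} -> size=0

Answer: 0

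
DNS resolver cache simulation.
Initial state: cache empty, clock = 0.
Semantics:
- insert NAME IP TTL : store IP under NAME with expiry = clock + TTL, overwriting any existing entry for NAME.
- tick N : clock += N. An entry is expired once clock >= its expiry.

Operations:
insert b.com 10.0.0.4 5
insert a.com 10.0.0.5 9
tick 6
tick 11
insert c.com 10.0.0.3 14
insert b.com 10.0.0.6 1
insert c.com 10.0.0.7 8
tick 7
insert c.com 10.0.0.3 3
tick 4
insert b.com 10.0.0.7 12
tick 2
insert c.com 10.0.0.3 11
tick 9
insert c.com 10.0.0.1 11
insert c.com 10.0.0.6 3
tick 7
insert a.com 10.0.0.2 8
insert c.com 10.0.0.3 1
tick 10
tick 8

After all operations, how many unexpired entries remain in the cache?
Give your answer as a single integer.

Op 1: insert b.com -> 10.0.0.4 (expiry=0+5=5). clock=0
Op 2: insert a.com -> 10.0.0.5 (expiry=0+9=9). clock=0
Op 3: tick 6 -> clock=6. purged={b.com}
Op 4: tick 11 -> clock=17. purged={a.com}
Op 5: insert c.com -> 10.0.0.3 (expiry=17+14=31). clock=17
Op 6: insert b.com -> 10.0.0.6 (expiry=17+1=18). clock=17
Op 7: insert c.com -> 10.0.0.7 (expiry=17+8=25). clock=17
Op 8: tick 7 -> clock=24. purged={b.com}
Op 9: insert c.com -> 10.0.0.3 (expiry=24+3=27). clock=24
Op 10: tick 4 -> clock=28. purged={c.com}
Op 11: insert b.com -> 10.0.0.7 (expiry=28+12=40). clock=28
Op 12: tick 2 -> clock=30.
Op 13: insert c.com -> 10.0.0.3 (expiry=30+11=41). clock=30
Op 14: tick 9 -> clock=39.
Op 15: insert c.com -> 10.0.0.1 (expiry=39+11=50). clock=39
Op 16: insert c.com -> 10.0.0.6 (expiry=39+3=42). clock=39
Op 17: tick 7 -> clock=46. purged={b.com,c.com}
Op 18: insert a.com -> 10.0.0.2 (expiry=46+8=54). clock=46
Op 19: insert c.com -> 10.0.0.3 (expiry=46+1=47). clock=46
Op 20: tick 10 -> clock=56. purged={a.com,c.com}
Op 21: tick 8 -> clock=64.
Final cache (unexpired): {} -> size=0

Answer: 0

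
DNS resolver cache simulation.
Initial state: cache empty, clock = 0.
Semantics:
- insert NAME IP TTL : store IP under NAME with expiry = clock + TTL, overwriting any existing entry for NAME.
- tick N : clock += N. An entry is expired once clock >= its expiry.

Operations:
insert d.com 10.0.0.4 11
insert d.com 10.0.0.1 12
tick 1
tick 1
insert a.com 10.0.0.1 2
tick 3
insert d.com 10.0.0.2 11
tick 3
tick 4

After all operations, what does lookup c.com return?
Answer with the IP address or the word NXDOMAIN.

Answer: NXDOMAIN

Derivation:
Op 1: insert d.com -> 10.0.0.4 (expiry=0+11=11). clock=0
Op 2: insert d.com -> 10.0.0.1 (expiry=0+12=12). clock=0
Op 3: tick 1 -> clock=1.
Op 4: tick 1 -> clock=2.
Op 5: insert a.com -> 10.0.0.1 (expiry=2+2=4). clock=2
Op 6: tick 3 -> clock=5. purged={a.com}
Op 7: insert d.com -> 10.0.0.2 (expiry=5+11=16). clock=5
Op 8: tick 3 -> clock=8.
Op 9: tick 4 -> clock=12.
lookup c.com: not in cache (expired or never inserted)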